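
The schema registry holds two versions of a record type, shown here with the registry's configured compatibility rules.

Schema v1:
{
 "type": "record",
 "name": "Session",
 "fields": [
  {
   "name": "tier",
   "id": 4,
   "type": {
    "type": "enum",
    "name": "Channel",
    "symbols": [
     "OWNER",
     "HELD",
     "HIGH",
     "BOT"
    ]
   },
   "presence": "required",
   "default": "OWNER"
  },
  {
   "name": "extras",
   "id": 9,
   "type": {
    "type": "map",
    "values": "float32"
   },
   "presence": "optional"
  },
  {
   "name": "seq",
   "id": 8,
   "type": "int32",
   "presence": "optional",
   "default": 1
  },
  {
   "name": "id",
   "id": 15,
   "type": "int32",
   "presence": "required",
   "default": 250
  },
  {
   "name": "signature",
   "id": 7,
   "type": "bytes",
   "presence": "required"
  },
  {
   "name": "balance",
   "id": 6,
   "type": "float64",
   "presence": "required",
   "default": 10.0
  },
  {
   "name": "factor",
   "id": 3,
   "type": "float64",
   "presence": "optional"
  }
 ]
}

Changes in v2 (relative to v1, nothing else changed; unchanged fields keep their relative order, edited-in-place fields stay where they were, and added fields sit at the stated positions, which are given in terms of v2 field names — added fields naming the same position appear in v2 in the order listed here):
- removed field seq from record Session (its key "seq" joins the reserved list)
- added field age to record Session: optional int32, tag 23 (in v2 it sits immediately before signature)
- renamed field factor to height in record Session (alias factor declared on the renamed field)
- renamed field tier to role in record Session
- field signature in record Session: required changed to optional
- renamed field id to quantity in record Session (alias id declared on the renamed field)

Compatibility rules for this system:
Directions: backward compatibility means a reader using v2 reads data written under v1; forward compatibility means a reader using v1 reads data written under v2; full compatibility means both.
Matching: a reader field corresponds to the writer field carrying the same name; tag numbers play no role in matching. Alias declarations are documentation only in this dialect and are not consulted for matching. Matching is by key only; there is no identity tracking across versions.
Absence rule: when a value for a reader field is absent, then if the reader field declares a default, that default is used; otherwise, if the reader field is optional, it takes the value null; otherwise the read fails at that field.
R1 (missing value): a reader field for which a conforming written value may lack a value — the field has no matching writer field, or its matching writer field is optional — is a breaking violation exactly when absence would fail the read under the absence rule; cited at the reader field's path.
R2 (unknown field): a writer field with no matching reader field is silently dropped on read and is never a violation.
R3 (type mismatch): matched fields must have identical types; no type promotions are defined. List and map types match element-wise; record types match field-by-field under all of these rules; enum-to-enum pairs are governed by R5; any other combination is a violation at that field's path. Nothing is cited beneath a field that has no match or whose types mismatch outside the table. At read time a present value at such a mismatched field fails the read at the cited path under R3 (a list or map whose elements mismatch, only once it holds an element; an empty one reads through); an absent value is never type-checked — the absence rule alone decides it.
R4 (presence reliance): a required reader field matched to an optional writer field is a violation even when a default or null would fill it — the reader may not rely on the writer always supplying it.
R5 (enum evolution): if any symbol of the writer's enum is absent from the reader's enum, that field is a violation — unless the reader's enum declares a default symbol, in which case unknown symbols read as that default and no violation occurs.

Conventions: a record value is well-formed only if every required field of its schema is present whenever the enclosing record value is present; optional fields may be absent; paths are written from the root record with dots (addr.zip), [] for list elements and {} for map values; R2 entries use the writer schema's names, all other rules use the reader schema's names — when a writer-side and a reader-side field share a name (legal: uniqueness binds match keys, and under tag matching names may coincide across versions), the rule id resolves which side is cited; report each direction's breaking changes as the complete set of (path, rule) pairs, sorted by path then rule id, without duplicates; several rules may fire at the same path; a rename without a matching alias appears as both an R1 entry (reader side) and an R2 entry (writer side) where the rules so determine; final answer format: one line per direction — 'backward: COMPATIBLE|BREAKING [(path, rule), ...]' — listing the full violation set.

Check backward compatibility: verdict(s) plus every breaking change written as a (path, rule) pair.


backward: COMPATIBLE []

arrows below run writer -> reader for Session
checking backward for Session: reader v2 against writer v1:
  role: no writer match
  extras <- extras (map<string, float32> -> map<string, float32>, writer optional)
  quantity: no writer match
  age: no writer match
  signature <- signature (bytes -> bytes, writer required)
  balance <- balance (float64 -> float64, writer required)
  height: no writer match
  leftover writer field: tier
  leftover writer field: seq
  leftover writer field: id
  leftover writer field: factor
  => no violations; backward on Session: COMPATIBLE
the rest of the Session diff is inert for this question:
  removed field seq from record Session (its key "seq" joins the reserved list) -> fires no rule on Session, leaving the asked answer as it is
  added field age to record Session: optional int32, tag 23 (in v2 it sits immediately before signature) -> fires no rule on Session, leaving the asked answer as it is
  renamed field factor to height in record Session (alias factor declared on the renamed field) -> fires no rule on Session, leaving the asked answer as it is
  renamed field tier to role in record Session -> fires no rule on Session, leaving the asked answer as it is
  field signature in record Session: required changed to optional -> its effect on Session is confined to the forward direction, not asked
  renamed field id to quantity in record Session (alias id declared on the renamed field) -> fires no rule on Session, leaving the asked answer as it is


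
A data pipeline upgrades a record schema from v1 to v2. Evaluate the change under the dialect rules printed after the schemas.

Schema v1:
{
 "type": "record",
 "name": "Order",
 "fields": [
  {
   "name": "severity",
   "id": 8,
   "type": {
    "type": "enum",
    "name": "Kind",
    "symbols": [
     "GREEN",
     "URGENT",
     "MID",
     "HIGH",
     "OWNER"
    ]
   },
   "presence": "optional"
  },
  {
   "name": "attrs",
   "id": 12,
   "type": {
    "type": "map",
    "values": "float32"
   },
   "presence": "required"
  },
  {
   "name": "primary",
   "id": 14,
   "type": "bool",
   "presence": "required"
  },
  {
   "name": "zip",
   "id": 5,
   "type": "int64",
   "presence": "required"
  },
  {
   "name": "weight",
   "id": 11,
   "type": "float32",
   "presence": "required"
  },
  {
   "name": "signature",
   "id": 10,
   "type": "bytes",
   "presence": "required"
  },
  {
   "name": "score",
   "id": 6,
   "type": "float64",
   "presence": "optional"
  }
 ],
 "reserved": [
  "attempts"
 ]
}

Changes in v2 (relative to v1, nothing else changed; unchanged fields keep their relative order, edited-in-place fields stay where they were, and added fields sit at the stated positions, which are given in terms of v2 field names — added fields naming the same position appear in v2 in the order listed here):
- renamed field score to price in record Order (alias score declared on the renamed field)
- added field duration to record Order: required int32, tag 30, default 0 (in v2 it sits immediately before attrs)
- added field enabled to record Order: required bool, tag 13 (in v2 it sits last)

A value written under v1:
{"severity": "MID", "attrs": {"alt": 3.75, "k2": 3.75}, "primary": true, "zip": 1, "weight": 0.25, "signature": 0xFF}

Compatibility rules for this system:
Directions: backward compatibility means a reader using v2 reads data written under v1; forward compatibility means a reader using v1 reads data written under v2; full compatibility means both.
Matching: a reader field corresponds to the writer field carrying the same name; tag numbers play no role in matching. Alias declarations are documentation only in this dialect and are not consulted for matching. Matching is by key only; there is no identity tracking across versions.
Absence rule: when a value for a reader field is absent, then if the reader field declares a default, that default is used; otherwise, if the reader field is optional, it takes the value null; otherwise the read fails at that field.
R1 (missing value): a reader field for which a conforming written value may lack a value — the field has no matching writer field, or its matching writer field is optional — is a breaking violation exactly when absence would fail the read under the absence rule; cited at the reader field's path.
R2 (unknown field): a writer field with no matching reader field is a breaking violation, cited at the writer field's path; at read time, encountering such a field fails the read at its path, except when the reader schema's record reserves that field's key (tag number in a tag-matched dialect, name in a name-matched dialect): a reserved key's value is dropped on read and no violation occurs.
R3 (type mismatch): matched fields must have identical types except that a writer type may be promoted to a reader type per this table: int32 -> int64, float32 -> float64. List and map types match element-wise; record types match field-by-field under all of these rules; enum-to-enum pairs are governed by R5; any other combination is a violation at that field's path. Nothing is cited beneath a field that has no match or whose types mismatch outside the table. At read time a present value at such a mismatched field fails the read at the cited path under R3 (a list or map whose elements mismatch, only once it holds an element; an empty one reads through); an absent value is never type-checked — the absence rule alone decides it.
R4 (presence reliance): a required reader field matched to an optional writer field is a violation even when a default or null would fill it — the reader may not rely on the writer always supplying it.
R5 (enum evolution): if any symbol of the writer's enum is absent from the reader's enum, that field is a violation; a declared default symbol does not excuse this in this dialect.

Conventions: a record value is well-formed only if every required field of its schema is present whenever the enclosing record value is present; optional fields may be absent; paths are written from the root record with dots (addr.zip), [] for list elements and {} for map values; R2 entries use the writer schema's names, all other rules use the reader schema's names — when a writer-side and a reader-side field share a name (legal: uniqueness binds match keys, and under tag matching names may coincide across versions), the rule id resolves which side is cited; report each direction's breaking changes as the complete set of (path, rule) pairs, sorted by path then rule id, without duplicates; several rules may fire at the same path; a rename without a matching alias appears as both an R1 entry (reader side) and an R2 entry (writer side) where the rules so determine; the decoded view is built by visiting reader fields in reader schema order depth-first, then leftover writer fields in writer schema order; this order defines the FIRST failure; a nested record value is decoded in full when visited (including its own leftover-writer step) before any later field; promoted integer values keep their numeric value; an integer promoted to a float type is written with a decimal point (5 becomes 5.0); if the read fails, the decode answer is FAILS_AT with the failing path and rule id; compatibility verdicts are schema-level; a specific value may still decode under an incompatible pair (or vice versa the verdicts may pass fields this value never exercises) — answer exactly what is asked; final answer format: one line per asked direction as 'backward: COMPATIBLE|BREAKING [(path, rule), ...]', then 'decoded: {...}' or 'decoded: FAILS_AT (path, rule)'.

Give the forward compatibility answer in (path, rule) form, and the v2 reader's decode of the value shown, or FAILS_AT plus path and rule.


in Order below, arrows point writer -> reader
forward pass over Order, reader schema v1, writer schema v2:
  severity: paired with writer severity (Kind -> Kind; writer optional)
  attrs: paired with writer attrs (map<string, float32> -> map<string, float32>; writer required)
  primary: paired with writer primary (bool -> bool; writer required)
  zip: paired with writer zip (int64 -> int64; writer required)
  weight: paired with writer weight (float32 -> float32; writer required)
  signature: paired with writer signature (bytes -> bytes; writer required)
  no writer field matches reader score
  leftover writer field: duration
  leftover writer field: price
  leftover writer field: enabled
  breaking: (duration, R2)
  breaking: (enabled, R2)
  breaking: (price, R2)
  => forward verdict for Order: BREAKING, 3 violation(s)
decode walk for Order under reader schema v2:
  severity := "MID"
  duration := 0 (no value, default fills)
  attrs := {"alt": 3.75, "k2": 3.75}
  primary := true
  zip := 1
  weight := 0.25
  signature := 0xFF
  price := null (not supplied -> null)
  read fails at enabled under R1 (no fill)
  => FAILS_AT (enabled, R1)

forward: BREAKING [(duration, R2), (enabled, R2), (price, R2)]; decoded: FAILS_AT (enabled, R1)


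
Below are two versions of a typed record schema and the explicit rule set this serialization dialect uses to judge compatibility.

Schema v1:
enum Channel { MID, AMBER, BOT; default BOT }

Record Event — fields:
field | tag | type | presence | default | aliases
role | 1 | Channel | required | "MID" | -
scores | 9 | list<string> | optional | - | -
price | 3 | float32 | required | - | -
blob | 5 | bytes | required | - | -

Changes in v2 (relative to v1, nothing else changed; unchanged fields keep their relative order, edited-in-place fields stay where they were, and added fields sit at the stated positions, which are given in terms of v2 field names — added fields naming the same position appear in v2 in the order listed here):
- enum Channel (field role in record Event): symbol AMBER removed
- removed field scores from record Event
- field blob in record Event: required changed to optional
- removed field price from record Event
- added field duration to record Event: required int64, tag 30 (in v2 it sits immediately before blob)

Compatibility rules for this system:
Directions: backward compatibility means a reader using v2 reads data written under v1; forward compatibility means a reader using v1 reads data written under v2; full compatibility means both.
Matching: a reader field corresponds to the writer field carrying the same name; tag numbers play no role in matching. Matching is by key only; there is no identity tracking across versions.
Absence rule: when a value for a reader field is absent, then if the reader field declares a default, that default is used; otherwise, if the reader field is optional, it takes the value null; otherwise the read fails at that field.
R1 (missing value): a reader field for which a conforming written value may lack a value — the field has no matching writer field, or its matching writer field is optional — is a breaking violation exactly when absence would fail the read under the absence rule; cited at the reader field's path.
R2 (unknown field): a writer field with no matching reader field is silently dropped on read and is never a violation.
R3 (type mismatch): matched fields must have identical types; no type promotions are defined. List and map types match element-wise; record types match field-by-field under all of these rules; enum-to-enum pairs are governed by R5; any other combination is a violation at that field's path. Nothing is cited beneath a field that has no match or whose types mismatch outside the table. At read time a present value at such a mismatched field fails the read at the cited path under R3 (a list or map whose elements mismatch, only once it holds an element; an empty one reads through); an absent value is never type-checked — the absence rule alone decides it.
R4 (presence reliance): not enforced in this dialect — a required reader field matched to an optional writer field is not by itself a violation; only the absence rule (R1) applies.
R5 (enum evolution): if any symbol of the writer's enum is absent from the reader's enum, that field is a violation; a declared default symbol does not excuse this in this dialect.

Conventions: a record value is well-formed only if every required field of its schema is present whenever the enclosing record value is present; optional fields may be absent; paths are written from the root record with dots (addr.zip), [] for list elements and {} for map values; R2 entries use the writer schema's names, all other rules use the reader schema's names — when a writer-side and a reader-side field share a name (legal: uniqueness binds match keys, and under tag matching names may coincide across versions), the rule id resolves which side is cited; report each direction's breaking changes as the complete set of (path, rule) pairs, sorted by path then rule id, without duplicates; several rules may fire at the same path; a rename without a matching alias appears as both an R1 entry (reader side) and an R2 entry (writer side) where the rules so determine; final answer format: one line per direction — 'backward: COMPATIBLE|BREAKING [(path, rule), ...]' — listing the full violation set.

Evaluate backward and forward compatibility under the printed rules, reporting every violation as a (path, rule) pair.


the writer's type comes first in each Event pair
backward pass over Event, reader schema v2, writer schema v1:
  role <- role (Channel -> Channel, writer required)
  duration: no writer match
  blob <- blob (bytes -> bytes, writer required)
  writer field scores has no reader counterpart
  writer field price has no reader counterpart
  violation R1 at duration
  violation R5 at role
  backward on Event therefore BREAKING (2)
forward pass over Event, reader schema v1, writer schema v2:
  role <- role (Channel -> Channel, writer required)
  scores: no writer match
  price: no writer match
  blob <- blob (bytes -> bytes, writer optional)
  writer field duration has no reader counterpart
  violation R1 at blob
  violation R1 at price
  forward on Event therefore BREAKING (2)

backward: BREAKING [(duration, R1), (role, R5)]; forward: BREAKING [(blob, R1), (price, R1)]


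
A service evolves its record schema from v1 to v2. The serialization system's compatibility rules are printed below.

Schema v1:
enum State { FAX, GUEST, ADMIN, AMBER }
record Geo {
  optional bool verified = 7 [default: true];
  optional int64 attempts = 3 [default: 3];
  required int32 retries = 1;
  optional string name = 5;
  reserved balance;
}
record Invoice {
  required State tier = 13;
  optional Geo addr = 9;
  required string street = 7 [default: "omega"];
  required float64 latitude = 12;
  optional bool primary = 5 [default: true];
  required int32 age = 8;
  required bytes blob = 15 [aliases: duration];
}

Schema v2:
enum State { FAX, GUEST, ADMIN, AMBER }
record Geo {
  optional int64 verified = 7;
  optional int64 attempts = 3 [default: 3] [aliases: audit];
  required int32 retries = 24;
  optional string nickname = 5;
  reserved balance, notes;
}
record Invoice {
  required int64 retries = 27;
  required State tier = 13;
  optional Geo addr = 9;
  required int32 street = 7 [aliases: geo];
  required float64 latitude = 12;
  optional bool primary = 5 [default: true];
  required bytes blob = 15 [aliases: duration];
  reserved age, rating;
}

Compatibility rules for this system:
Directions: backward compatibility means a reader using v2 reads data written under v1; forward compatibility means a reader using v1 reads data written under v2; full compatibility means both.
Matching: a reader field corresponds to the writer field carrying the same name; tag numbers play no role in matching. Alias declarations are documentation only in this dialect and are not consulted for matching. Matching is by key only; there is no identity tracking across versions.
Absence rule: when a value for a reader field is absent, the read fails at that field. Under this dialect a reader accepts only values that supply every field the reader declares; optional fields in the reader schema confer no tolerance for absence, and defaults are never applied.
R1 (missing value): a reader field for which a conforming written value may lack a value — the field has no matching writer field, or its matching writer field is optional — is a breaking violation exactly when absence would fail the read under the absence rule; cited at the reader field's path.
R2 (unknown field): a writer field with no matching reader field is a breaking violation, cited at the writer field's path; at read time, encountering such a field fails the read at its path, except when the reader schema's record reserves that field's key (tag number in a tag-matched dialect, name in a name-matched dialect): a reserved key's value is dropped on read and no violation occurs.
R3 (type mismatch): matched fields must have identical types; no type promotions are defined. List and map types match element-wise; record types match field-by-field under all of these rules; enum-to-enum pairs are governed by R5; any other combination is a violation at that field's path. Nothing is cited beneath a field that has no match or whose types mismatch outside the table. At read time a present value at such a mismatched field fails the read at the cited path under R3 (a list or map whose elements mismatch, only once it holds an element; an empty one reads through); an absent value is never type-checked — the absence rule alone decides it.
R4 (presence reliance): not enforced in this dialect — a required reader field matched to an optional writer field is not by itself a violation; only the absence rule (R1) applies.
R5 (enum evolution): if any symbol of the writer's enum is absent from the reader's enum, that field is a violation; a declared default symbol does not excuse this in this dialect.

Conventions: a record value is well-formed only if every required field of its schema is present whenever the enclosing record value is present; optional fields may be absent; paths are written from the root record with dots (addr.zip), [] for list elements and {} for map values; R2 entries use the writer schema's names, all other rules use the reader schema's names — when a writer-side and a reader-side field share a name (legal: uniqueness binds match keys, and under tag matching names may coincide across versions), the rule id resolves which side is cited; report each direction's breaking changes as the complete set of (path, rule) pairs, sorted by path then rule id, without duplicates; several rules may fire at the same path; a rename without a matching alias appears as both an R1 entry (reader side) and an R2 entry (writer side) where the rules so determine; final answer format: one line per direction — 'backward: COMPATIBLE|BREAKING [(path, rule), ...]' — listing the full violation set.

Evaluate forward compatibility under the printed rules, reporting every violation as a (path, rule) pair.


arrows below run writer -> reader for Invoice
forward on Invoice — v1 reading data written by v2:
  writer required, State -> State: reader tier maps from writer tier
  writer optional, Geo -> Geo: reader addr maps from writer addr
  writer required, int32 -> string: reader street maps from writer street
  writer required, float64 -> float64: reader latitude maps from writer latitude
  writer optional, bool -> bool: reader primary maps from writer primary
  age has no writer counterpart
  writer required, bytes -> bytes: reader blob maps from writer blob
  retries (writer side), unknown to reader
  writer optional, int64 -> bool: reader addr.verified maps from writer addr.verified
  writer optional, int64 -> int64: reader addr.attempts maps from writer addr.attempts
  writer required, int32 -> int32: reader addr.retries maps from writer addr.retries
  addr.name has no writer counterpart
  addr.nickname (writer side), unknown to reader
  R1 fires at addr
  R1 fires at addr.attempts
  R1 fires at addr.name
  R2 fires at addr.nickname
  R1 fires at addr.verified
  R3 fires at addr.verified
  R1 fires at age
  R1 fires at primary
  R2 fires at retries
  R3 fires at street
  => forward verdict for Invoice: BREAKING, 10 violation(s)
the rest of the Invoice diff is inert for this question:
  field retries in record Geo: tag 1 changed to 24 -> no rule fires on it in Invoice's dialect; the asked verdict holds

forward: BREAKING [(addr, R1), (addr.attempts, R1), (addr.name, R1), (addr.nickname, R2), (addr.verified, R1), (addr.verified, R3), (age, R1), (primary, R1), (retries, R2), (street, R3)]


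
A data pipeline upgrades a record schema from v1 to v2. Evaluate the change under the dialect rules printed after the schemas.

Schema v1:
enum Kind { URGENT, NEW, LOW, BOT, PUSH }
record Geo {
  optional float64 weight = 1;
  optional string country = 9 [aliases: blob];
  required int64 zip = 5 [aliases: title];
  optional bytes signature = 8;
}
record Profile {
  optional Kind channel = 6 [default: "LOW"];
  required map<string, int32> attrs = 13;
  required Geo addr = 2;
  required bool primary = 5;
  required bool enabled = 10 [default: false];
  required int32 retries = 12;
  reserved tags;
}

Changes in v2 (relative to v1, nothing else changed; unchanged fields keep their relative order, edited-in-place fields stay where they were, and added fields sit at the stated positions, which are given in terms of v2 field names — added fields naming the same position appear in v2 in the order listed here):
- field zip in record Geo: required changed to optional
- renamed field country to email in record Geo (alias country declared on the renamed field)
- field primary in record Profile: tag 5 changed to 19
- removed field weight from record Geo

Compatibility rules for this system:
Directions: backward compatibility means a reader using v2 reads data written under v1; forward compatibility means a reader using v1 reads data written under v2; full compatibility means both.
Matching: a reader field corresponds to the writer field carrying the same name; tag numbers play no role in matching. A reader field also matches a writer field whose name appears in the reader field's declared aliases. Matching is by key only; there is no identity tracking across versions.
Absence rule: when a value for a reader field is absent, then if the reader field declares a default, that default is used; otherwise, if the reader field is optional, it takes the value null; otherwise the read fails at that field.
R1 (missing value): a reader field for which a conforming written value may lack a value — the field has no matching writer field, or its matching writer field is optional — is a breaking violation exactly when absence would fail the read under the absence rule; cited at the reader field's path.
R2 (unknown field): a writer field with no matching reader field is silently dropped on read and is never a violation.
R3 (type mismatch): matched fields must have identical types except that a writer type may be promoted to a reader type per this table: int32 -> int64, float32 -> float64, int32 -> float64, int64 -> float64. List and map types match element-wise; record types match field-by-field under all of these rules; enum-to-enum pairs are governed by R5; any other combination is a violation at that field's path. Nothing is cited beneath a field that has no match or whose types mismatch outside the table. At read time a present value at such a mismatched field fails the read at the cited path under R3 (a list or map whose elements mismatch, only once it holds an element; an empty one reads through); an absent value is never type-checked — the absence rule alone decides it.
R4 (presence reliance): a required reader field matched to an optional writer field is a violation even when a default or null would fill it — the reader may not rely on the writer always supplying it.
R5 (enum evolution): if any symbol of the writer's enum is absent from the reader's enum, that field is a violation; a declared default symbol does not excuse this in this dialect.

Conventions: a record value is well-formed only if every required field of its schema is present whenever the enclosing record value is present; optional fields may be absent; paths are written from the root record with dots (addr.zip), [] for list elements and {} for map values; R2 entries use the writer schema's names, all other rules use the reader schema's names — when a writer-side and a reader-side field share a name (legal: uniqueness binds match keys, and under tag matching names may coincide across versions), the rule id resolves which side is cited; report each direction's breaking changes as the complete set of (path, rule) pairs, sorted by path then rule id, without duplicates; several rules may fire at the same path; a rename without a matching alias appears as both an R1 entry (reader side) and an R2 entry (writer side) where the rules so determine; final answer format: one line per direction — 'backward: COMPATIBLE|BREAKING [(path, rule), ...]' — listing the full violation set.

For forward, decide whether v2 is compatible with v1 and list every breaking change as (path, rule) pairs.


in Profile below, arrows point writer -> reader
forward on Profile — v1 reading data written by v2:
  channel: Kind -> Kind, writer optional; from channel
  attrs: map<string, int32> -> map<string, int32>, writer required; from attrs
  addr: Geo -> Geo, writer required; from addr
  primary: bool -> bool, writer required; from primary
  enabled: bool -> bool, writer required; from enabled
  retries: int32 -> int32, writer required; from retries
  addr.weight: no writer-side match
  addr.country: no writer-side match
  addr.zip: int64 -> int64, writer optional; from addr.zip
  addr.signature: bytes -> bytes, writer optional; from addr.signature
  addr.email (writer side), unknown to reader
  breaking: (addr.zip, R1)
  breaking: (addr.zip, R4)
  forward on Profile therefore BREAKING (2)
diffs on Profile not affecting the asked answer:
  renamed field country to email in record Geo (alias country declared on the renamed field) -> triggers nothing under Profile's printed rules — same verdict
  field primary in record Profile: tag 5 changed to 19 -> triggers nothing under Profile's printed rules — same verdict
  removed field weight from record Geo -> triggers nothing under Profile's printed rules — same verdict

forward: BREAKING [(addr.zip, R1), (addr.zip, R4)]


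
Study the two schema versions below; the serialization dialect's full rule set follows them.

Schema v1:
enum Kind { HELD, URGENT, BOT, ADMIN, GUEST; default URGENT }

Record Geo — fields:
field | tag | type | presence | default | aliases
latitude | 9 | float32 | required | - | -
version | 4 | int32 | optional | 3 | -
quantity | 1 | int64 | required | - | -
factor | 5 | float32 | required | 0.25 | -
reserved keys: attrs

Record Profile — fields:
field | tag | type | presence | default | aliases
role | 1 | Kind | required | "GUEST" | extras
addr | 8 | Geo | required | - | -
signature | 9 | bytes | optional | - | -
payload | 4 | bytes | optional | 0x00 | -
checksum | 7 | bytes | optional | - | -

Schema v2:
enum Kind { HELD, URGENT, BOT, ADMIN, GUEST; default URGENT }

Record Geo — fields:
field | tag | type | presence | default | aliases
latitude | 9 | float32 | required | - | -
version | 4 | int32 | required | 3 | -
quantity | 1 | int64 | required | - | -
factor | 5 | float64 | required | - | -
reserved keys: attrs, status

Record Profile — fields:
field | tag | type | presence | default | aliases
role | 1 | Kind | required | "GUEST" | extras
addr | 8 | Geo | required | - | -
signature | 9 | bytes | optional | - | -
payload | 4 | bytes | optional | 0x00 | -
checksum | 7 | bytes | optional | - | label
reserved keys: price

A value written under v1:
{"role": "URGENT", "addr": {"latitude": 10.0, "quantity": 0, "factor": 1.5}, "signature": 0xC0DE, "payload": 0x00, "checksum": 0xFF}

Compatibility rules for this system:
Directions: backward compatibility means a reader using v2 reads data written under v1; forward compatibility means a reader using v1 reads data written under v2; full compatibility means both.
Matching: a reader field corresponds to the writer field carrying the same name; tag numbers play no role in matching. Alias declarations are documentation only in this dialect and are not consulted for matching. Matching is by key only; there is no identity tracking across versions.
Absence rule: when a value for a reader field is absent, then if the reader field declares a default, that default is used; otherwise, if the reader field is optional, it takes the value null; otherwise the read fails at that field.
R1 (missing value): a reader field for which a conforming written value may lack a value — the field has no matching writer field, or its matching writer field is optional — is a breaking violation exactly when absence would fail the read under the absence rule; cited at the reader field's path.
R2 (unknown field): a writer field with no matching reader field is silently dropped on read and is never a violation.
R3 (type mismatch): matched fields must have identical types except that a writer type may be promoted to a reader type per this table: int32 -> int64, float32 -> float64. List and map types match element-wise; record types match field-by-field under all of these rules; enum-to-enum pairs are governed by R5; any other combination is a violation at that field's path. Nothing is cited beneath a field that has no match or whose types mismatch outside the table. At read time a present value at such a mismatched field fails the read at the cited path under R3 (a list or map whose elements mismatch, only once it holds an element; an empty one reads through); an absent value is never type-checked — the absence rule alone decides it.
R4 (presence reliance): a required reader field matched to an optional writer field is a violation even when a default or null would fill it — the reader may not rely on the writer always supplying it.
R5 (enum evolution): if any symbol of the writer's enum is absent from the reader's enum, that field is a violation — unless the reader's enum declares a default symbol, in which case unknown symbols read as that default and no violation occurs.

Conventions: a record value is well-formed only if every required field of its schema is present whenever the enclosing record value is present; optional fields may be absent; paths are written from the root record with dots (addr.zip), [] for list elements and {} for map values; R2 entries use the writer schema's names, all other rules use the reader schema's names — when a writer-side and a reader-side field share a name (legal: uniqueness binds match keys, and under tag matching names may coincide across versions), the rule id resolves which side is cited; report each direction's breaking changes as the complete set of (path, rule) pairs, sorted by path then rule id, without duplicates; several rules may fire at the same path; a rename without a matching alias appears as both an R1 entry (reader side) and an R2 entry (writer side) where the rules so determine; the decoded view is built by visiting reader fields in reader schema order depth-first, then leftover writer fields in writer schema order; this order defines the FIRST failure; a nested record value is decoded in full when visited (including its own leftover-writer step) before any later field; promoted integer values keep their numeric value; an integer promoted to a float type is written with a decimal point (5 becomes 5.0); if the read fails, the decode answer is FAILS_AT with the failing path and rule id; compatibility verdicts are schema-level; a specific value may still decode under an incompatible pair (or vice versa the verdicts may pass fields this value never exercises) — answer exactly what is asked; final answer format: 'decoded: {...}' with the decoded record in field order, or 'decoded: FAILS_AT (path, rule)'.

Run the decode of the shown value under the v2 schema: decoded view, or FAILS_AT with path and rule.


each type pair in Profile: writer, then reader
decoding the Profile value with the v2 reader:
  role := "URGENT"
  addr.latitude := 10.0
  addr.version := 3 (absent -> default)
  addr.quantity := 0
  addr.factor := 1.5 (float32 -> float64)
  signature := 0xC0DE
  payload := 0x00
  checksum := 0xFF
  => decoded: {"role": "URGENT", "addr": {"latitude": 10.0, "version": 3, "quantity": 0, "factor": 1.5}, "signature": 0xC0DE, "payload": 0x00, "checksum": 0xFF}
the other Profile changes do not affect what is asked:
  field version in record Geo: optional changed to required -> a verdict-level change on Profile — the shown value reads the same
  field factor in record Geo: type float32 changed to float64 (its default is dropped) -> a verdict-level change on Profile — the shown value reads the same

decoded: {"role": "URGENT", "addr": {"latitude": 10.0, "version": 3, "quantity": 0, "factor": 1.5}, "signature": 0xC0DE, "payload": 0x00, "checksum": 0xFF}


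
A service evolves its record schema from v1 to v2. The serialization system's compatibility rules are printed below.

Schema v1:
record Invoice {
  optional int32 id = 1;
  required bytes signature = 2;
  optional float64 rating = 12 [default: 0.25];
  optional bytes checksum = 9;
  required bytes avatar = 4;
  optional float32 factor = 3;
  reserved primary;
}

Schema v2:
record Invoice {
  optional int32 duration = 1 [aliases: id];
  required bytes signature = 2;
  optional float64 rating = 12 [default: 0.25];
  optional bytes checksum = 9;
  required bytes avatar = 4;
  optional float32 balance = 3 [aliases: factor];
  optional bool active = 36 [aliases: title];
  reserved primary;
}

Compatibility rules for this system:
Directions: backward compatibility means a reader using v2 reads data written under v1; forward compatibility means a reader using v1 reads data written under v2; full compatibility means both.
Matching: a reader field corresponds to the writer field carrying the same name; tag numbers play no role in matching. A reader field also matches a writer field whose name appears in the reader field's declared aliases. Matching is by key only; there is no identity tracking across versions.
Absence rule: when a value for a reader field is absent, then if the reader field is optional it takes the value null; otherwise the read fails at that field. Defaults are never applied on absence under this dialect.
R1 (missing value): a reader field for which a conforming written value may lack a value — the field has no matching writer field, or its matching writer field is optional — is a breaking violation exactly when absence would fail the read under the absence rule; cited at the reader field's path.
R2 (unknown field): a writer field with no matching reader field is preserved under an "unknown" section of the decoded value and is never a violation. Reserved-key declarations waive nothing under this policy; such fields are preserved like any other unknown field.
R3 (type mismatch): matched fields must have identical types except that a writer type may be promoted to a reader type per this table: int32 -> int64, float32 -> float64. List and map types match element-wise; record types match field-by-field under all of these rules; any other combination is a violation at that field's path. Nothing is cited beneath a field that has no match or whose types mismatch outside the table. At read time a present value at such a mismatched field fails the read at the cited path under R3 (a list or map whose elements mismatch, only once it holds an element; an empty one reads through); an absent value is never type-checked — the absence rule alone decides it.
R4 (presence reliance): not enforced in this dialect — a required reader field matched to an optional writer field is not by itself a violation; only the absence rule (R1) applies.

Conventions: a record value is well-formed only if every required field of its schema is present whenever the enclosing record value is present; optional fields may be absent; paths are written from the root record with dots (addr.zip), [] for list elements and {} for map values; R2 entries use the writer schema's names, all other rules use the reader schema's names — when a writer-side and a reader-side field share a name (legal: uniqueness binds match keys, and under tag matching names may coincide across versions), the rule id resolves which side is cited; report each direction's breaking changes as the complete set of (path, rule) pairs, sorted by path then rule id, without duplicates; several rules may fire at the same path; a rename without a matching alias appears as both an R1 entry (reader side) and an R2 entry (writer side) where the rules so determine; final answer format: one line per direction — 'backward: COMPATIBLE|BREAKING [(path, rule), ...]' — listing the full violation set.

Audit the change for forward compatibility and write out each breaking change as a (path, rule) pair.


the writer's type comes first in each Invoice pair
forward for Invoice (reader v1, writer v2):
  id has no writer counterpart
  bytes -> bytes, writer required: signature aligns to signature
  float64 -> float64, writer optional: rating aligns to rating
  bytes -> bytes, writer optional: checksum aligns to checksum
  bytes -> bytes, writer required: avatar aligns to avatar
  factor has no writer counterpart
  writer duration: unknown to reader
  writer balance: unknown to reader
  writer active: unknown to reader
  => forward: COMPATIBLE
the other Invoice changes do not affect what is asked:
  renamed field id to duration in record Invoice (alias id declared on the renamed field) -> no rule fires on it in Invoice's dialect; the asked verdict holds
  renamed field factor to balance in record Invoice (alias factor declared on the renamed field) -> no rule fires on it in Invoice's dialect; the asked verdict holds
  added field active to record Invoice: optional bool, tag 36 (in v2 it sits last) -> no rule fires on it in Invoice's dialect; the asked verdict holds

forward: COMPATIBLE []
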